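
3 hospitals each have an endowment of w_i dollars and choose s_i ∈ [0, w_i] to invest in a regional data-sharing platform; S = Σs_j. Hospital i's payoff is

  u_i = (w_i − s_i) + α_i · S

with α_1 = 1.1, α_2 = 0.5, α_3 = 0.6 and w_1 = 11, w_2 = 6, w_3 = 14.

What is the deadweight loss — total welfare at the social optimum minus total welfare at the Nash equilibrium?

24

∂u_i/∂s_i = α_i − 1, so hospital i contributes w_i if α_i > 1, else 0.
α_i > 1 for i ∈ {1}; NE contributions (11, 0, 0), S = 11.
W^NE = Σw_i − S^NE + (Σα_i)·S^NE = 31 + 1.2·11 = 44.2.
Planner: ∂(Σu_j)/∂s_i = Σα_j − 1 = 1.2 > 0, so everyone contributes w_i; S^SO = 31, W^SO = 31 + 1.2·31 = 68.2.
Deadweight loss = 24.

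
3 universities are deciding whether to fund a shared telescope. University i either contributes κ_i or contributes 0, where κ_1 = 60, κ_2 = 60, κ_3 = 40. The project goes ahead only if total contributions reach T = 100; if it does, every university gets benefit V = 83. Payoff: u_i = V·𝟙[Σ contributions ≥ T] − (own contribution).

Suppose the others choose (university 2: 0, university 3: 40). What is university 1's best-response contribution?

Others' total = 40. Contributing 60 brings total to 100 ≥ 100: gain V − κ_1 = 23.
Best response: 60.

60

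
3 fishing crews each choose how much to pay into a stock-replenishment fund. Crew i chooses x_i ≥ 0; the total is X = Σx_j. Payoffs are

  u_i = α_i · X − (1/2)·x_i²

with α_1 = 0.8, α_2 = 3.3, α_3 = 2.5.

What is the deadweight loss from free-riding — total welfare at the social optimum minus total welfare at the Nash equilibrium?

30.67

Crew i's FOC: ∂u_i/∂x_i = α_i − x_i = 0, so x_i* = α_i.
NE contributions = (0.8, 3.3, 2.5); X = 6.6.
W^NE = (Σα)·X − ½Σα_i² = 6.6² − ½·17.78 = 34.67.
Planner sets x_i = Σα_j = 6.6 for every i, so X^SO = 3·6.6 = 19.8.
W^SO = (Σα)·X^SO − ½·3·(Σα)² = (3/2)·6.6² = 65.34.
Deadweight loss = W^SO − W^NE = 30.67.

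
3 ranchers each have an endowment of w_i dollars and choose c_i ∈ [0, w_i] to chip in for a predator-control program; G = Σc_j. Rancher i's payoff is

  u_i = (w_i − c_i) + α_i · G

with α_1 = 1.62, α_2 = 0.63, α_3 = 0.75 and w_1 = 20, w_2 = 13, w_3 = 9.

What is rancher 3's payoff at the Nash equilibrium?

24

∂u_i/∂c_i = α_i − 1, so rancher i contributes w_i if α_i > 1, else 0.
α_i > 1 for i ∈ {1}; NE contributions (20, 0, 0), G = 20.
u_3 = (9 − 0) + 0.75·20 = 24.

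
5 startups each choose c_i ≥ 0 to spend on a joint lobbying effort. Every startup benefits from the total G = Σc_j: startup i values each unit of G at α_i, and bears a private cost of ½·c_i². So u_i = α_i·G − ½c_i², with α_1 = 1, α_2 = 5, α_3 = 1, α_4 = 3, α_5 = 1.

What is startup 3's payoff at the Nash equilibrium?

10.5

Startup i's FOC: ∂u_i/∂c_i = α_i − c_i = 0, so c_i* = α_i.
NE contributions = (1, 5, 1, 3, 1); G = 11.
u_3 = α_3·G − ½·(c_3)² = 1·11 − ½·1² = 10.5.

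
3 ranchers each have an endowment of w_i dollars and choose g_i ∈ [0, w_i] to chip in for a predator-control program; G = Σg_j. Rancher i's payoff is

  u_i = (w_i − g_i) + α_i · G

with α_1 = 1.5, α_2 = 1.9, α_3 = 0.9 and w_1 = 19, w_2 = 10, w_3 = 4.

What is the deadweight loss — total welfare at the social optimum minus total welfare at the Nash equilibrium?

∂u_i/∂g_i = α_i − 1, so rancher i contributes w_i if α_i > 1, else 0.
α_i > 1 for i ∈ {1, 2}; NE contributions (19, 10, 0), G = 29.
W^NE = Σw_i − G^NE + (Σα_i)·G^NE = 33 + 3.3·29 = 128.7.
Planner: ∂(Σu_j)/∂g_i = Σα_j − 1 = 3.3 > 0, so everyone contributes w_i; G^SO = 33, W^SO = 33 + 3.3·33 = 141.9.
Deadweight loss = 13.2.

13.2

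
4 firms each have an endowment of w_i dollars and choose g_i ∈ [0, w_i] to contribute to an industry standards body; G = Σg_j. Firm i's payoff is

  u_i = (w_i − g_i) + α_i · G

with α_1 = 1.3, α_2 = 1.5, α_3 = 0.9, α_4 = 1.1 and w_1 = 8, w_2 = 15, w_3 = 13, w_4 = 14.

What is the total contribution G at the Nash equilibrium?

∂u_i/∂g_i = α_i − 1, so firm i contributes w_i if α_i > 1, else 0.
α_i > 1 for i ∈ {1, 2, 4}; NE contributions (8, 15, 0, 14), G = 37.

37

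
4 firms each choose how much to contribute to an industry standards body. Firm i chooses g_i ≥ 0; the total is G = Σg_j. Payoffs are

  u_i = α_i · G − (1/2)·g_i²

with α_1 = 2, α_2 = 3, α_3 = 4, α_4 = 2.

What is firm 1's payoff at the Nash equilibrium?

Firm i's FOC: ∂u_i/∂g_i = α_i − g_i = 0, so g_i* = α_i.
NE contributions = (2, 3, 4, 2); G = 11.
u_1 = α_1·G − ½·(g_1)² = 2·11 − ½·2² = 20.

20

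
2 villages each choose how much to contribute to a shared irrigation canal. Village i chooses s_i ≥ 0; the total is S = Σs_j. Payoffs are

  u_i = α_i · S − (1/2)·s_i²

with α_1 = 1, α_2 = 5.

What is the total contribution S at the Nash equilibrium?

Village i's FOC: ∂u_i/∂s_i = α_i − s_i = 0, so s_i* = α_i.
NE contributions = (1, 5); S = 6.

6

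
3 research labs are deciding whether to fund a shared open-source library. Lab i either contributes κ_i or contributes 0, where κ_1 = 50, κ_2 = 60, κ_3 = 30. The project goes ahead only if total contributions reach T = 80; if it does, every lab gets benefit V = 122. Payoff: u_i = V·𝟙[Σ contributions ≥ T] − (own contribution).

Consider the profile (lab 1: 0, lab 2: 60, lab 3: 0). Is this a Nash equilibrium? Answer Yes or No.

No

Total = 60 < 80: not provided.
Lab 1 (pledges 0, payoff 0): pledging 50 → total 110, payoff 72. Profitable deviation.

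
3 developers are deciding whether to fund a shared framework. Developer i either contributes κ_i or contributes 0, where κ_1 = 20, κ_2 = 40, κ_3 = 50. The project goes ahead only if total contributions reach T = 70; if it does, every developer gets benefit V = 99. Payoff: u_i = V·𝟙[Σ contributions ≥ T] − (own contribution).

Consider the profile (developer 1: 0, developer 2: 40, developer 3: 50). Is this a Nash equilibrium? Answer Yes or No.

Total = 90 ≥ 70: provided.
Developer 1 (pledges 0, payoff 99): pledging 20 → total 110, payoff 79. No gain.
Developer 2 (pledges 40, payoff 59): dropping to 0 → total 50, payoff 0. No gain.
Developer 3 (pledges 50, payoff 49): dropping to 0 → total 40, payoff 0. No gain.

Yes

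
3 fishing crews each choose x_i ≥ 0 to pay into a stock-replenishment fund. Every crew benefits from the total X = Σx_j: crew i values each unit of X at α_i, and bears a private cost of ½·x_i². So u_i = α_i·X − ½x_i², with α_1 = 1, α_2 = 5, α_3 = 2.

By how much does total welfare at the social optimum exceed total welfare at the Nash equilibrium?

Crew i's FOC: ∂u_i/∂x_i = α_i − x_i = 0, so x_i* = α_i.
NE contributions = (1, 5, 2); X = 8.
W^NE = (Σα)·X − ½Σα_i² = 8² − ½·30 = 49.
Planner sets x_i = Σα_j = 8 for every i, so X^SO = 3·8 = 24.
W^SO = (Σα)·X^SO − ½·3·(Σα)² = (3/2)·8² = 96.
Deadweight loss = W^SO − W^NE = 47.

47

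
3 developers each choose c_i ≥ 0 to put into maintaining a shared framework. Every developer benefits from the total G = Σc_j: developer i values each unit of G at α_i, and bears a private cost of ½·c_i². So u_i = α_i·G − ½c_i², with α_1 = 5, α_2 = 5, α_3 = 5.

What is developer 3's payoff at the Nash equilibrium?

Developer i's FOC: ∂u_i/∂c_i = α_i − c_i = 0, so c_i* = α_i.
NE contributions = (5, 5, 5); G = 15.
u_3 = α_3·G − ½·(c_3)² = 5·15 − ½·5² = 62.5.

62.5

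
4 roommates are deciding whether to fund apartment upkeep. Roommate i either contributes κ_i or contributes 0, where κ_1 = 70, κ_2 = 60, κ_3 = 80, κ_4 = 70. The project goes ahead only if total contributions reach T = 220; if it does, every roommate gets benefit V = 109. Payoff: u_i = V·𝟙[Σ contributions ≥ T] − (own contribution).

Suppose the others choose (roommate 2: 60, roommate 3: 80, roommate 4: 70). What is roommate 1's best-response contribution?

Others' total = 210. Contributing 70 brings total to 280 ≥ 220: gain V − κ_1 = 39.
Best response: 70.

70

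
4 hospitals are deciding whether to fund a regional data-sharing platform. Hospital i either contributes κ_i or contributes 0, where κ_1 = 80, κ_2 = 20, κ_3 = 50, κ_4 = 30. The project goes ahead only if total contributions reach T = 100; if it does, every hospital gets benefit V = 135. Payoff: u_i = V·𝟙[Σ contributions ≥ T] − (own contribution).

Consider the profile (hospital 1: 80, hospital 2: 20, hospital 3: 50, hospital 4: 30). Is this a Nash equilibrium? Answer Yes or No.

Total = 180 ≥ 100: provided.
Hospital 1 (pledges 80, payoff 55): dropping to 0 → total 100, payoff 135. Profitable deviation.

No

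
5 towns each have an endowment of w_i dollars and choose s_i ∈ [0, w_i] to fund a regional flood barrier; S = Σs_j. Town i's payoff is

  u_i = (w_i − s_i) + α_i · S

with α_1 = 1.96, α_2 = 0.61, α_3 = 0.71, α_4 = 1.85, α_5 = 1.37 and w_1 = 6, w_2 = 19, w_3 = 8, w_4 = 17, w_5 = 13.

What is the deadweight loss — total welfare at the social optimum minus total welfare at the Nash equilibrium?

148.5

∂u_i/∂s_i = α_i − 1, so town i contributes w_i if α_i > 1, else 0.
α_i > 1 for i ∈ {1, 4, 5}; NE contributions (6, 0, 0, 17, 13), S = 36.
W^NE = Σw_i − S^NE + (Σα_i)·S^NE = 63 + 5.5·36 = 261.
Planner: ∂(Σu_j)/∂s_i = Σα_j − 1 = 5.5 > 0, so everyone contributes w_i; S^SO = 63, W^SO = 63 + 5.5·63 = 409.5.
Deadweight loss = 148.5.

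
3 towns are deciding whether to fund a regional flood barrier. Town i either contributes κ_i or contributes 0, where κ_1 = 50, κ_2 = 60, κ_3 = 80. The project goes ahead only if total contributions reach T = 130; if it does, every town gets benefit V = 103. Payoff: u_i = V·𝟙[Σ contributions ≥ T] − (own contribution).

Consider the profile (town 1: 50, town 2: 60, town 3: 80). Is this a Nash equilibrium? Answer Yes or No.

Total = 190 ≥ 130: provided.
Town 1 (pledges 50, payoff 53): dropping to 0 → total 140, payoff 103. Profitable deviation.

No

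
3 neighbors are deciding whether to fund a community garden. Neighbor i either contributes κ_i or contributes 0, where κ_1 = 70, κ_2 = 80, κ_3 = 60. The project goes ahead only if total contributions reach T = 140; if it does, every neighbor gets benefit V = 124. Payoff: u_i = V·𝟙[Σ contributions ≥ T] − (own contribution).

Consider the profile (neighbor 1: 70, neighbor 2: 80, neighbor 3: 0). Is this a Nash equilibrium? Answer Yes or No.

Yes

Total = 150 ≥ 140: provided.
Neighbor 1 (pledges 70, payoff 54): dropping to 0 → total 80, payoff 0. No gain.
Neighbor 2 (pledges 80, payoff 44): dropping to 0 → total 70, payoff 0. No gain.
Neighbor 3 (pledges 0, payoff 124): pledging 60 → total 210, payoff 64. No gain.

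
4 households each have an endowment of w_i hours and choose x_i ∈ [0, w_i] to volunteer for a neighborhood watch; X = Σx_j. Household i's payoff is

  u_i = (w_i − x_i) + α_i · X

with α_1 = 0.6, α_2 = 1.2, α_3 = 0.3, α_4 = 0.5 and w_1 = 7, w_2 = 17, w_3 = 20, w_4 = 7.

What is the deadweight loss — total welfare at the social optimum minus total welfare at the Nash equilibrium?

∂u_i/∂x_i = α_i − 1, so household i contributes w_i if α_i > 1, else 0.
α_i > 1 for i ∈ {2}; NE contributions (0, 17, 0, 0), X = 17.
W^NE = Σw_i − X^NE + (Σα_i)·X^NE = 51 + 1.6·17 = 78.2.
Planner: ∂(Σu_j)/∂x_i = Σα_j − 1 = 1.6 > 0, so everyone contributes w_i; X^SO = 51, W^SO = 51 + 1.6·51 = 132.6.
Deadweight loss = 54.4.

54.4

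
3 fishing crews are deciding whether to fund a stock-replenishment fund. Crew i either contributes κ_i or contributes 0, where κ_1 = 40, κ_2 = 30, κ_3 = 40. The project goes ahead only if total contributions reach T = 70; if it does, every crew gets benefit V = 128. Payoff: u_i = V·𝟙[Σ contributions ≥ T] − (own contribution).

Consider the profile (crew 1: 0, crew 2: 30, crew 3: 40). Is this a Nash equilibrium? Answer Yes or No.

Yes

Total = 70 ≥ 70: provided.
Crew 1 (pledges 0, payoff 128): pledging 40 → total 110, payoff 88. No gain.
Crew 2 (pledges 30, payoff 98): dropping to 0 → total 40, payoff 0. No gain.
Crew 3 (pledges 40, payoff 88): dropping to 0 → total 30, payoff 0. No gain.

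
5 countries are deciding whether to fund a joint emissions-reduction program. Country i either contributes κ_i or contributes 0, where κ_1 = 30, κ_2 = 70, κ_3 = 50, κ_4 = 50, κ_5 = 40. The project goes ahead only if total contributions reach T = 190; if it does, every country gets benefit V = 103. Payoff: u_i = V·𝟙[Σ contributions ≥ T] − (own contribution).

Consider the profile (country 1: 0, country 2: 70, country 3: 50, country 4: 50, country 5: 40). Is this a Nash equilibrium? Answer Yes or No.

Total = 210 ≥ 190: provided.
Country 1 (pledges 0, payoff 103): pledging 30 → total 240, payoff 73. No gain.
Country 2 (pledges 70, payoff 33): dropping to 0 → total 140, payoff 0. No gain.
Country 3 (pledges 50, payoff 53): dropping to 0 → total 160, payoff 0. No gain.
Country 4 (pledges 50, payoff 53): dropping to 0 → total 160, payoff 0. No gain.
Country 5 (pledges 40, payoff 63): dropping to 0 → total 170, payoff 0. No gain.

Yes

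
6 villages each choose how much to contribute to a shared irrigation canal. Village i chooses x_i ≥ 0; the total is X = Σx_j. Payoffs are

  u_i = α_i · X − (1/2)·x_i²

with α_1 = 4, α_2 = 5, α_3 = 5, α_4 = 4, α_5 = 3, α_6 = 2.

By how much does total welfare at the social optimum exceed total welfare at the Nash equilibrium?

1105.5

Village i's FOC: ∂u_i/∂x_i = α_i − x_i = 0, so x_i* = α_i.
NE contributions = (4, 5, 5, 4, 3, 2); X = 23.
W^NE = (Σα)·X − ½Σα_i² = 23² − ½·95 = 481.5.
Planner sets x_i = Σα_j = 23 for every i, so X^SO = 6·23 = 138.
W^SO = (Σα)·X^SO − ½·6·(Σα)² = (6/2)·23² = 1587.
Deadweight loss = W^SO − W^NE = 1105.5.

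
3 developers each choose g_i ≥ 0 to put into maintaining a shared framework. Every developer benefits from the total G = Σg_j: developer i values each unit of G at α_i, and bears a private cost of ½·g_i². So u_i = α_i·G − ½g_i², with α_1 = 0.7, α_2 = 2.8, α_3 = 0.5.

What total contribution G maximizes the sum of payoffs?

Planner FOC: ∂(Σu_j)/∂g_i = (Σα_j) − g_i = 0, so g_i^SO = Σα_j = 4 for every i; G^SO = 12.

12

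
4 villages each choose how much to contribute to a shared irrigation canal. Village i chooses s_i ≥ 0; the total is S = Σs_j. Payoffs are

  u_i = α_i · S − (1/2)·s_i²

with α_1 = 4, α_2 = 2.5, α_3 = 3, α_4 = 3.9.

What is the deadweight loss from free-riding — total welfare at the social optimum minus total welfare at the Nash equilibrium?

202.79

Village i's FOC: ∂u_i/∂s_i = α_i − s_i = 0, so s_i* = α_i.
NE contributions = (4, 2.5, 3, 3.9); S = 13.4.
W^NE = (Σα)·S − ½Σα_i² = 13.4² − ½·46.46 = 156.33.
Planner sets s_i = Σα_j = 13.4 for every i, so S^SO = 4·13.4 = 53.6.
W^SO = (Σα)·S^SO − ½·4·(Σα)² = (4/2)·13.4² = 359.12.
Deadweight loss = W^SO − W^NE = 202.79.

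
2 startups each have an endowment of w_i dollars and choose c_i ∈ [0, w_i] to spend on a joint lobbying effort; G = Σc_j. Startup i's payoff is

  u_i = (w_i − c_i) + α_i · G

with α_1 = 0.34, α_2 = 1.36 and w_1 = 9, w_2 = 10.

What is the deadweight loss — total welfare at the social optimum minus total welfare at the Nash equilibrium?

∂u_i/∂c_i = α_i − 1, so startup i contributes w_i if α_i > 1, else 0.
α_i > 1 for i ∈ {2}; NE contributions (0, 10), G = 10.
W^NE = Σw_i − G^NE + (Σα_i)·G^NE = 19 + 0.7·10 = 26.
Planner: ∂(Σu_j)/∂c_i = Σα_j − 1 = 0.7 > 0, so everyone contributes w_i; G^SO = 19, W^SO = 19 + 0.7·19 = 32.3.
Deadweight loss = 6.3.

6.3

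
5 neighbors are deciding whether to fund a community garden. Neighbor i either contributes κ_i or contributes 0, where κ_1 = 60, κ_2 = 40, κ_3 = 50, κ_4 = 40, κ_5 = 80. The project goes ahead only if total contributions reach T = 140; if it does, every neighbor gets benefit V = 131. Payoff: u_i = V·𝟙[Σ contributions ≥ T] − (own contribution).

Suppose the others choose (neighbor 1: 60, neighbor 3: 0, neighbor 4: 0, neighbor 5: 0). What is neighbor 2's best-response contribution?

Others' total = 60. Even contributing 40 gives 100 < 140: no benefit either way.
Best response: 0.

0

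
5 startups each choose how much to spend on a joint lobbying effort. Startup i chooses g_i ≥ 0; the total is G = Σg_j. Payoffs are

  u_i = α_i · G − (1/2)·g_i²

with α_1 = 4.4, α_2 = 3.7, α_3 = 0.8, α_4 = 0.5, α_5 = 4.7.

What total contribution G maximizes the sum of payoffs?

70.5

Planner FOC: ∂(Σu_j)/∂g_i = (Σα_j) − g_i = 0, so g_i^SO = Σα_j = 14.1 for every i; G^SO = 70.5.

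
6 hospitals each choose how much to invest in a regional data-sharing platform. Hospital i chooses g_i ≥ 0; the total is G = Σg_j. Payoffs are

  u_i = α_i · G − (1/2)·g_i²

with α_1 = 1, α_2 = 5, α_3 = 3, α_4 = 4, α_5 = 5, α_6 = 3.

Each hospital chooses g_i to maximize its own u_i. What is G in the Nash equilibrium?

21

Hospital i's FOC: ∂u_i/∂g_i = α_i − g_i = 0, so g_i* = α_i.
NE contributions = (1, 5, 3, 4, 5, 3); G = 21.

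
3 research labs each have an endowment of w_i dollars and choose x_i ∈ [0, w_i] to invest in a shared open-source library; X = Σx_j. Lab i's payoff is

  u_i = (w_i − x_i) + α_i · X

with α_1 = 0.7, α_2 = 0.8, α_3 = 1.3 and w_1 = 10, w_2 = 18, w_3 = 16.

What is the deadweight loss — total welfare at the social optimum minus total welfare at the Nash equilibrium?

50.4

∂u_i/∂x_i = α_i − 1, so lab i contributes w_i if α_i > 1, else 0.
α_i > 1 for i ∈ {3}; NE contributions (0, 0, 16), X = 16.
W^NE = Σw_i − X^NE + (Σα_i)·X^NE = 44 + 1.8·16 = 72.8.
Planner: ∂(Σu_j)/∂x_i = Σα_j − 1 = 1.8 > 0, so everyone contributes w_i; X^SO = 44, W^SO = 44 + 1.8·44 = 123.2.
Deadweight loss = 50.4.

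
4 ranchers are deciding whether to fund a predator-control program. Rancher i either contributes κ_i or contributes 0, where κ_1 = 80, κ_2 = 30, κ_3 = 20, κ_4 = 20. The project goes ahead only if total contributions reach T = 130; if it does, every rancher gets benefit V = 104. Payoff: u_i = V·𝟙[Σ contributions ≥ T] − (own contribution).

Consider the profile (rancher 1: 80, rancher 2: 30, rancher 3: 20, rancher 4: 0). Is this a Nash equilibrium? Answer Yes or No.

Total = 130 ≥ 130: provided.
Rancher 1 (pledges 80, payoff 24): dropping to 0 → total 50, payoff 0. No gain.
Rancher 2 (pledges 30, payoff 74): dropping to 0 → total 100, payoff 0. No gain.
Rancher 3 (pledges 20, payoff 84): dropping to 0 → total 110, payoff 0. No gain.
Rancher 4 (pledges 0, payoff 104): pledging 20 → total 150, payoff 84. No gain.

Yes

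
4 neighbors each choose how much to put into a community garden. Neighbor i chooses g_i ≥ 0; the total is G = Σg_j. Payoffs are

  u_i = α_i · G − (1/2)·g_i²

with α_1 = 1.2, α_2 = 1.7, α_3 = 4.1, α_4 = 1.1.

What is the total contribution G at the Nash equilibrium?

8.1

Neighbor i's FOC: ∂u_i/∂g_i = α_i − g_i = 0, so g_i* = α_i.
NE contributions = (1.2, 1.7, 4.1, 1.1); G = 8.1.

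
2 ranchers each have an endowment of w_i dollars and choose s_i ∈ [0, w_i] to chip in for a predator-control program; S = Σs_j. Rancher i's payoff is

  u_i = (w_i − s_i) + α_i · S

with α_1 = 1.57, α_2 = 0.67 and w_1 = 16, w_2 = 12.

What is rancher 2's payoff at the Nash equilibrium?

∂u_i/∂s_i = α_i − 1, so rancher i contributes w_i if α_i > 1, else 0.
α_i > 1 for i ∈ {1}; NE contributions (16, 0), S = 16.
u_2 = (12 − 0) + 0.67·16 = 22.72.

22.72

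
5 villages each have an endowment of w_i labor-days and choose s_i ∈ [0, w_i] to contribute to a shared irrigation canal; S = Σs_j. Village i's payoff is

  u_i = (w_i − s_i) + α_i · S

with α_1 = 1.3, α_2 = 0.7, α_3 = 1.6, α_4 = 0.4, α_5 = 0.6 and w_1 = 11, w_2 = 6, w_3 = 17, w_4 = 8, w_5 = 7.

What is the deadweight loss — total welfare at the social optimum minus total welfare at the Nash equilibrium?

75.6

∂u_i/∂s_i = α_i − 1, so village i contributes w_i if α_i > 1, else 0.
α_i > 1 for i ∈ {1, 3}; NE contributions (11, 0, 17, 0, 0), S = 28.
W^NE = Σw_i − S^NE + (Σα_i)·S^NE = 49 + 3.6·28 = 149.8.
Planner: ∂(Σu_j)/∂s_i = Σα_j − 1 = 3.6 > 0, so everyone contributes w_i; S^SO = 49, W^SO = 49 + 3.6·49 = 225.4.
Deadweight loss = 75.6.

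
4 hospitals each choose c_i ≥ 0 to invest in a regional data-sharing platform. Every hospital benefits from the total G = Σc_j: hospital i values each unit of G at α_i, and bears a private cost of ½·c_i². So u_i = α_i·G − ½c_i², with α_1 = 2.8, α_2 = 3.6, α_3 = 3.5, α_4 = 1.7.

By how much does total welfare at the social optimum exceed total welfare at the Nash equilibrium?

152.53

Hospital i's FOC: ∂u_i/∂c_i = α_i − c_i = 0, so c_i* = α_i.
NE contributions = (2.8, 3.6, 3.5, 1.7); G = 11.6.
W^NE = (Σα)·G − ½Σα_i² = 11.6² − ½·35.94 = 116.59.
Planner sets c_i = Σα_j = 11.6 for every i, so G^SO = 4·11.6 = 46.4.
W^SO = (Σα)·G^SO − ½·4·(Σα)² = (4/2)·11.6² = 269.12.
Deadweight loss = W^SO − W^NE = 152.53.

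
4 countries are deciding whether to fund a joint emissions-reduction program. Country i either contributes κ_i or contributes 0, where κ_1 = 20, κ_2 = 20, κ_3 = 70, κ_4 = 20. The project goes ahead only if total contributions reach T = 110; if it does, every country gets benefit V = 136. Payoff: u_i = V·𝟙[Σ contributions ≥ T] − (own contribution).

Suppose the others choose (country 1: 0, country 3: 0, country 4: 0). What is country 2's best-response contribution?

Others' total = 0. Even contributing 20 gives 20 < 110: no benefit either way.
Best response: 0.

0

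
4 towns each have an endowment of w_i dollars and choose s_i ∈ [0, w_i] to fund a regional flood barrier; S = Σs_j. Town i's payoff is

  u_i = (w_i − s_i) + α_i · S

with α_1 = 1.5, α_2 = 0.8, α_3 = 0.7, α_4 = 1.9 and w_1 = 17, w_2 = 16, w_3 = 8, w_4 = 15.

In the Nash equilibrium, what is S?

32

∂u_i/∂s_i = α_i − 1, so town i contributes w_i if α_i > 1, else 0.
α_i > 1 for i ∈ {1, 4}; NE contributions (17, 0, 0, 15), S = 32.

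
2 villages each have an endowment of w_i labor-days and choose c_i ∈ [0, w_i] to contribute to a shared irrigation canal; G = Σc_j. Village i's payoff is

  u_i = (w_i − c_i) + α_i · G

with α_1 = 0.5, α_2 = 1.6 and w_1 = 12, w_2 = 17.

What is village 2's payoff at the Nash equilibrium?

27.2

∂u_i/∂c_i = α_i − 1, so village i contributes w_i if α_i > 1, else 0.
α_i > 1 for i ∈ {2}; NE contributions (0, 17), G = 17.
u_2 = (17 − 17) + 1.6·17 = 27.2.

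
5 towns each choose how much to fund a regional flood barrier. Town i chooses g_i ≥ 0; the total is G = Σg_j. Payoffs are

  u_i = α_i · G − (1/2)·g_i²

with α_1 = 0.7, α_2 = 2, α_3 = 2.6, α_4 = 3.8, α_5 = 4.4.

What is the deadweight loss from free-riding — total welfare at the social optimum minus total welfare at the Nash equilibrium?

Town i's FOC: ∂u_i/∂g_i = α_i − g_i = 0, so g_i* = α_i.
NE contributions = (0.7, 2, 2.6, 3.8, 4.4); G = 13.5.
W^NE = (Σα)·G − ½Σα_i² = 13.5² − ½·45.05 = 159.725.
Planner sets g_i = Σα_j = 13.5 for every i, so G^SO = 5·13.5 = 67.5.
W^SO = (Σα)·G^SO − ½·5·(Σα)² = (5/2)·13.5² = 455.625.
Deadweight loss = W^SO − W^NE = 295.9.

295.9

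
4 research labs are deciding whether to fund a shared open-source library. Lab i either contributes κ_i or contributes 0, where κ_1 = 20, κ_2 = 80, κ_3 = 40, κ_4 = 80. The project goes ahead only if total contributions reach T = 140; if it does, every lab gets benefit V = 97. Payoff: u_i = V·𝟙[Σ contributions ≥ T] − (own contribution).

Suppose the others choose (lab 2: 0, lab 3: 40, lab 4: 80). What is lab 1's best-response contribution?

20

Others' total = 120. Contributing 20 brings total to 140 ≥ 140: gain V − κ_1 = 77.
Best response: 20.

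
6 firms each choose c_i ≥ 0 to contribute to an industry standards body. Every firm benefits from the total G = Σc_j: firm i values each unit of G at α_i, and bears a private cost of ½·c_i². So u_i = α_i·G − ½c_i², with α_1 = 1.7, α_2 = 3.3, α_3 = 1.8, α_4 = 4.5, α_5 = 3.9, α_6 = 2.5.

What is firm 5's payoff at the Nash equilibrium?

61.425

Firm i's FOC: ∂u_i/∂c_i = α_i − c_i = 0, so c_i* = α_i.
NE contributions = (1.7, 3.3, 1.8, 4.5, 3.9, 2.5); G = 17.7.
u_5 = α_5·G − ½·(c_5)² = 3.9·17.7 − ½·3.9² = 61.425.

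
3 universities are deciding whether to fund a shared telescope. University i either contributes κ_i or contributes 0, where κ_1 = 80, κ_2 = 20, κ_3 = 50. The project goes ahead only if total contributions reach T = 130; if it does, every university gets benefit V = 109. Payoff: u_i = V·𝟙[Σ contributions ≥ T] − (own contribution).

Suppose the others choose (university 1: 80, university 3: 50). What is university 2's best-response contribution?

Others' total = 130 ≥ 130; contributing adds cost 20 for no extra benefit.
Best response: 0.

0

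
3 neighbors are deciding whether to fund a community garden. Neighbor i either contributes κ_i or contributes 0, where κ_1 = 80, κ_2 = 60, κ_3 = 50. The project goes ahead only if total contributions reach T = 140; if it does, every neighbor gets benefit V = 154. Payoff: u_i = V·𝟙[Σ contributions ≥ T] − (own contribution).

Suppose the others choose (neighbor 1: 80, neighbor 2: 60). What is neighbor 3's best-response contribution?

Others' total = 140 ≥ 140; contributing adds cost 50 for no extra benefit.
Best response: 0.

0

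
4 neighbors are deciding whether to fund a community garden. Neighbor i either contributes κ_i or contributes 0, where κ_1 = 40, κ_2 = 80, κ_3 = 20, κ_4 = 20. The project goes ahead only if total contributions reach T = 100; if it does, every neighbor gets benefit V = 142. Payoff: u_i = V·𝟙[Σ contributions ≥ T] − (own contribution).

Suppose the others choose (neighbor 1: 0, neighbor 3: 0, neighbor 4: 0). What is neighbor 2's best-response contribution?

0

Others' total = 0. Even contributing 80 gives 80 < 100: no benefit either way.
Best response: 0.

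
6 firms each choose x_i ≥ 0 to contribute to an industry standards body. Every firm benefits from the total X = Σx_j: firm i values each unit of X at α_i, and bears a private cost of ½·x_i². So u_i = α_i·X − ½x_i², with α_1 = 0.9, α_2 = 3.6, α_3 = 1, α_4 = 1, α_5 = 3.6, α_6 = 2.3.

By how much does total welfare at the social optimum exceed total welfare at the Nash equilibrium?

Firm i's FOC: ∂u_i/∂x_i = α_i − x_i = 0, so x_i* = α_i.
NE contributions = (0.9, 3.6, 1, 1, 3.6, 2.3); X = 12.4.
W^NE = (Σα)·X − ½Σα_i² = 12.4² − ½·34.02 = 136.75.
Planner sets x_i = Σα_j = 12.4 for every i, so X^SO = 6·12.4 = 74.4.
W^SO = (Σα)·X^SO − ½·6·(Σα)² = (6/2)·12.4² = 461.28.
Deadweight loss = W^SO − W^NE = 324.53.

324.53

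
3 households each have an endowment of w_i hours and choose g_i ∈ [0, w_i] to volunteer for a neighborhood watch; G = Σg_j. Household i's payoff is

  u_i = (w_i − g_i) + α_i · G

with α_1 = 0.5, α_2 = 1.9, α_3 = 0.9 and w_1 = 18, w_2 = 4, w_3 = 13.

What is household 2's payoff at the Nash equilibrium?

7.6

∂u_i/∂g_i = α_i − 1, so household i contributes w_i if α_i > 1, else 0.
α_i > 1 for i ∈ {2}; NE contributions (0, 4, 0), G = 4.
u_2 = (4 − 4) + 1.9·4 = 7.6.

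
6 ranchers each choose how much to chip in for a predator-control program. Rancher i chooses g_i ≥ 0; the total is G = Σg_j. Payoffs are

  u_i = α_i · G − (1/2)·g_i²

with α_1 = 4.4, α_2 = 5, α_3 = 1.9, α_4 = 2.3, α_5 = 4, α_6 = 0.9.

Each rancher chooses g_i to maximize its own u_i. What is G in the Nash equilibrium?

Rancher i's FOC: ∂u_i/∂g_i = α_i − g_i = 0, so g_i* = α_i.
NE contributions = (4.4, 5, 1.9, 2.3, 4, 0.9); G = 18.5.

18.5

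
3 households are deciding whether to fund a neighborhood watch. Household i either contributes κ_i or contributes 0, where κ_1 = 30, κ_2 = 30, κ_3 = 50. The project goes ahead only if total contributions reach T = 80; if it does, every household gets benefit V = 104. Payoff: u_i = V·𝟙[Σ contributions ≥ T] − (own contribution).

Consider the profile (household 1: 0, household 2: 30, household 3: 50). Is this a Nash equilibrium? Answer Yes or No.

Total = 80 ≥ 80: provided.
Household 1 (pledges 0, payoff 104): pledging 30 → total 110, payoff 74. No gain.
Household 2 (pledges 30, payoff 74): dropping to 0 → total 50, payoff 0. No gain.
Household 3 (pledges 50, payoff 54): dropping to 0 → total 30, payoff 0. No gain.

Yes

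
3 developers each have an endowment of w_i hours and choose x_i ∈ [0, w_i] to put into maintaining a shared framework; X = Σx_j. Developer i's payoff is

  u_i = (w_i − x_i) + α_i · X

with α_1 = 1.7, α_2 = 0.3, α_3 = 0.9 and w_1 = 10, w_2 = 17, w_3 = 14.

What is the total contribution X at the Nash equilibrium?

10

∂u_i/∂x_i = α_i − 1, so developer i contributes w_i if α_i > 1, else 0.
α_i > 1 for i ∈ {1}; NE contributions (10, 0, 0), X = 10.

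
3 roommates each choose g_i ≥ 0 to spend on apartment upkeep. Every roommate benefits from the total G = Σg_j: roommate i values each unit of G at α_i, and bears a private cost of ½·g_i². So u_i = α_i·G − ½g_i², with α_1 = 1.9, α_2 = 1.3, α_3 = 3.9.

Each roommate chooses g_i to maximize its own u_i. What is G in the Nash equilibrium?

Roommate i's FOC: ∂u_i/∂g_i = α_i − g_i = 0, so g_i* = α_i.
NE contributions = (1.9, 1.3, 3.9); G = 7.1.

7.1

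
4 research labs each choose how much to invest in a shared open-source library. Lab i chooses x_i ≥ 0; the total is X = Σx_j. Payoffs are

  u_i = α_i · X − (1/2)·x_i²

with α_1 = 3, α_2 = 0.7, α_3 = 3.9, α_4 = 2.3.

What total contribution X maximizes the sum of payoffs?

39.6

Planner FOC: ∂(Σu_j)/∂x_i = (Σα_j) − x_i = 0, so x_i^SO = Σα_j = 9.9 for every i; X^SO = 39.6.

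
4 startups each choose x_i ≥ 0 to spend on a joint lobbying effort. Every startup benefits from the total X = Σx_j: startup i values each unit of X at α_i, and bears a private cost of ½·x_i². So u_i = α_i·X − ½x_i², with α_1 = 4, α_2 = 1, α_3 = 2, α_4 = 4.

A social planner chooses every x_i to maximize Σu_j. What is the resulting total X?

Planner FOC: ∂(Σu_j)/∂x_i = (Σα_j) − x_i = 0, so x_i^SO = Σα_j = 11 for every i; X^SO = 44.

44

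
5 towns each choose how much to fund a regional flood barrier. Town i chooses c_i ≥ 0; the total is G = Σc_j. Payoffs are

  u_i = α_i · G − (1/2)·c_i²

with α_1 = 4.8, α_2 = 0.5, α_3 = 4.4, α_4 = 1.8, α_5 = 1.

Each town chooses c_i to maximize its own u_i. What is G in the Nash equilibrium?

Town i's FOC: ∂u_i/∂c_i = α_i − c_i = 0, so c_i* = α_i.
NE contributions = (4.8, 0.5, 4.4, 1.8, 1); G = 12.5.

12.5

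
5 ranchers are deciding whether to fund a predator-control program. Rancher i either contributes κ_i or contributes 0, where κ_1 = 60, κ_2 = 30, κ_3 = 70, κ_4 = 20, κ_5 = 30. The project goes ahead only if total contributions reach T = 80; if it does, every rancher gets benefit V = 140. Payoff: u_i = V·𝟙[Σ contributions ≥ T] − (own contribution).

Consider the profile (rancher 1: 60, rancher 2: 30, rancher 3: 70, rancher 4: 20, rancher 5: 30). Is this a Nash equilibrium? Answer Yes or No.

No

Total = 210 ≥ 80: provided.
Rancher 1 (pledges 60, payoff 80): dropping to 0 → total 150, payoff 140. Profitable deviation.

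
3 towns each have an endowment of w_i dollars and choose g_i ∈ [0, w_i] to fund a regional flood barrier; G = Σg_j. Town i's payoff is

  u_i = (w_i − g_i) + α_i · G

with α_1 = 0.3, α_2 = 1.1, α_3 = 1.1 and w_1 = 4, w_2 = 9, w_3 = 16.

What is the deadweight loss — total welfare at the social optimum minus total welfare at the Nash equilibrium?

∂u_i/∂g_i = α_i − 1, so town i contributes w_i if α_i > 1, else 0.
α_i > 1 for i ∈ {2, 3}; NE contributions (0, 9, 16), G = 25.
W^NE = Σw_i − G^NE + (Σα_i)·G^NE = 29 + 1.5·25 = 66.5.
Planner: ∂(Σu_j)/∂g_i = Σα_j − 1 = 1.5 > 0, so everyone contributes w_i; G^SO = 29, W^SO = 29 + 1.5·29 = 72.5.
Deadweight loss = 6.

6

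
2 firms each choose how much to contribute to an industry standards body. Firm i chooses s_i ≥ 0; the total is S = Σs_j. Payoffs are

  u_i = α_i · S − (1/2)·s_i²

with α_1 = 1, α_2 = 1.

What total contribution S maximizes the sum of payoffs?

Planner FOC: ∂(Σu_j)/∂s_i = (Σα_j) − s_i = 0, so s_i^SO = Σα_j = 2 for every i; S^SO = 4.

4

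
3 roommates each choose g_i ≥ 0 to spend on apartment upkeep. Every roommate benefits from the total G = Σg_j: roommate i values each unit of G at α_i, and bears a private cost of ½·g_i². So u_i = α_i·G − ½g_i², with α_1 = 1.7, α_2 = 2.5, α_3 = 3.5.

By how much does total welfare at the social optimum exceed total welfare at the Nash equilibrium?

40.34

Roommate i's FOC: ∂u_i/∂g_i = α_i − g_i = 0, so g_i* = α_i.
NE contributions = (1.7, 2.5, 3.5); G = 7.7.
W^NE = (Σα)·G − ½Σα_i² = 7.7² − ½·21.39 = 48.595.
Planner sets g_i = Σα_j = 7.7 for every i, so G^SO = 3·7.7 = 23.1.
W^SO = (Σα)·G^SO − ½·3·(Σα)² = (3/2)·7.7² = 88.935.
Deadweight loss = W^SO − W^NE = 40.34.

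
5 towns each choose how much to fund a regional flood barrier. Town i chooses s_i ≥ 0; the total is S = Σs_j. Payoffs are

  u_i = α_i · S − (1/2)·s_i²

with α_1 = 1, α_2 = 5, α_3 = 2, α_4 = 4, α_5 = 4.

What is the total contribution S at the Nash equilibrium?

16

Town i's FOC: ∂u_i/∂s_i = α_i − s_i = 0, so s_i* = α_i.
NE contributions = (1, 5, 2, 4, 4); S = 16.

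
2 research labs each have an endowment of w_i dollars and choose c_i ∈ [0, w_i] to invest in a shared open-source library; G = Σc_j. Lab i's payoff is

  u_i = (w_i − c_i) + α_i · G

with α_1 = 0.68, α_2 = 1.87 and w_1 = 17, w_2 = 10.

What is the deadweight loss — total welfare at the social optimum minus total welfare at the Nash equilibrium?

∂u_i/∂c_i = α_i − 1, so lab i contributes w_i if α_i > 1, else 0.
α_i > 1 for i ∈ {2}; NE contributions (0, 10), G = 10.
W^NE = Σw_i − G^NE + (Σα_i)·G^NE = 27 + 1.55·10 = 42.5.
Planner: ∂(Σu_j)/∂c_i = Σα_j − 1 = 1.55 > 0, so everyone contributes w_i; G^SO = 27, W^SO = 27 + 1.55·27 = 68.85.
Deadweight loss = 26.35.

26.35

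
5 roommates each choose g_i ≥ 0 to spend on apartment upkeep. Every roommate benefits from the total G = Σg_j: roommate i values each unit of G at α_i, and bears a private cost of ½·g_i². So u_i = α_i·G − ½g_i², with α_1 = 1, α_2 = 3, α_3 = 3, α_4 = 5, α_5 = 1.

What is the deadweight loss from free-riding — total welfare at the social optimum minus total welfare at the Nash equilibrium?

276

Roommate i's FOC: ∂u_i/∂g_i = α_i − g_i = 0, so g_i* = α_i.
NE contributions = (1, 3, 3, 5, 1); G = 13.
W^NE = (Σα)·G − ½Σα_i² = 13² − ½·45 = 146.5.
Planner sets g_i = Σα_j = 13 for every i, so G^SO = 5·13 = 65.
W^SO = (Σα)·G^SO − ½·5·(Σα)² = (5/2)·13² = 422.5.
Deadweight loss = W^SO − W^NE = 276.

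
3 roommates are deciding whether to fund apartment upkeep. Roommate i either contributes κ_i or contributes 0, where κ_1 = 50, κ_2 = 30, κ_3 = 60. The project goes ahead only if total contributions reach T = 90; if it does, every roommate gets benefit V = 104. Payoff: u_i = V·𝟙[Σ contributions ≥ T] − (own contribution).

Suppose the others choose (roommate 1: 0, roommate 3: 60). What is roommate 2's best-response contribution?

Others' total = 60. Contributing 30 brings total to 90 ≥ 90: gain V − κ_2 = 74.
Best response: 30.

30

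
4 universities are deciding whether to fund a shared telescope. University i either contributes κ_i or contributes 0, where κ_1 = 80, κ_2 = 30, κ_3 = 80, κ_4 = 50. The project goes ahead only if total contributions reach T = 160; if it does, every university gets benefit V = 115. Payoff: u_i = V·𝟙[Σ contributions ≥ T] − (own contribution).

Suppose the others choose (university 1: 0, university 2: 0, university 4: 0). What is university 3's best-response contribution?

0

Others' total = 0. Even contributing 80 gives 80 < 160: no benefit either way.
Best response: 0.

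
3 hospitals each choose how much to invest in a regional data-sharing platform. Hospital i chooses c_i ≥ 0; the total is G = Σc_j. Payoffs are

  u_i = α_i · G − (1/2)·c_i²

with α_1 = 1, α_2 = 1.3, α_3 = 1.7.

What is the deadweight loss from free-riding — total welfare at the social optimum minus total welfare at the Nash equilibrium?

Hospital i's FOC: ∂u_i/∂c_i = α_i − c_i = 0, so c_i* = α_i.
NE contributions = (1, 1.3, 1.7); G = 4.
W^NE = (Σα)·G − ½Σα_i² = 4² − ½·5.58 = 13.21.
Planner sets c_i = Σα_j = 4 for every i, so G^SO = 3·4 = 12.
W^SO = (Σα)·G^SO − ½·3·(Σα)² = (3/2)·4² = 24.
Deadweight loss = W^SO − W^NE = 10.79.

10.79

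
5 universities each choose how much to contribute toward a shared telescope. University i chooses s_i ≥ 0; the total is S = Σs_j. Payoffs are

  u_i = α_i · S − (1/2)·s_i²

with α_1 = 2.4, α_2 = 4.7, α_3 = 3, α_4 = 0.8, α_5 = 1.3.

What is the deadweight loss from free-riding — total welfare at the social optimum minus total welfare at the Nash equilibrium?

University i's FOC: ∂u_i/∂s_i = α_i − s_i = 0, so s_i* = α_i.
NE contributions = (2.4, 4.7, 3, 0.8, 1.3); S = 12.2.
W^NE = (Σα)·S − ½Σα_i² = 12.2² − ½·39.18 = 129.25.
Planner sets s_i = Σα_j = 12.2 for every i, so S^SO = 5·12.2 = 61.
W^SO = (Σα)·S^SO − ½·5·(Σα)² = (5/2)·12.2² = 372.1.
Deadweight loss = W^SO − W^NE = 242.85.

242.85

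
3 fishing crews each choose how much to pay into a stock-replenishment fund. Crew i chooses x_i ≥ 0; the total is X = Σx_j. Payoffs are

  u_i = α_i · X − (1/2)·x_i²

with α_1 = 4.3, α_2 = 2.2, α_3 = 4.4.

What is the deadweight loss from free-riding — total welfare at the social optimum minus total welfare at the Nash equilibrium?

Crew i's FOC: ∂u_i/∂x_i = α_i − x_i = 0, so x_i* = α_i.
NE contributions = (4.3, 2.2, 4.4); X = 10.9.
W^NE = (Σα)·X − ½Σα_i² = 10.9² − ½·42.69 = 97.465.
Planner sets x_i = Σα_j = 10.9 for every i, so X^SO = 3·10.9 = 32.7.
W^SO = (Σα)·X^SO − ½·3·(Σα)² = (3/2)·10.9² = 178.215.
Deadweight loss = W^SO − W^NE = 80.75.

80.75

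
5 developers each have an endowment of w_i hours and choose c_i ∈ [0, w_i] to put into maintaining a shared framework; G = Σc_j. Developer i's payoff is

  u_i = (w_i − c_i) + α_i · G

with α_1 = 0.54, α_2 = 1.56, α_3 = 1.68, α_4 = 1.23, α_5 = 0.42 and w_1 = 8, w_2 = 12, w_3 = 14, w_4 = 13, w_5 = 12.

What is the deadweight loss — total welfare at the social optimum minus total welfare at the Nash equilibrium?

88.6

∂u_i/∂c_i = α_i − 1, so developer i contributes w_i if α_i > 1, else 0.
α_i > 1 for i ∈ {2, 3, 4}; NE contributions (0, 12, 14, 13, 0), G = 39.
W^NE = Σw_i − G^NE + (Σα_i)·G^NE = 59 + 4.43·39 = 231.77.
Planner: ∂(Σu_j)/∂c_i = Σα_j − 1 = 4.43 > 0, so everyone contributes w_i; G^SO = 59, W^SO = 59 + 4.43·59 = 320.37.
Deadweight loss = 88.6.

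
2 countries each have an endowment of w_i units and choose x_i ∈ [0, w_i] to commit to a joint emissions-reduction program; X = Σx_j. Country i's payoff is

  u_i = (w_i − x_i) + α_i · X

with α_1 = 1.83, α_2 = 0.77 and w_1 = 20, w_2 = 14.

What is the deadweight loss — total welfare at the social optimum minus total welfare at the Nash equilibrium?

∂u_i/∂x_i = α_i − 1, so country i contributes w_i if α_i > 1, else 0.
α_i > 1 for i ∈ {1}; NE contributions (20, 0), X = 20.
W^NE = Σw_i − X^NE + (Σα_i)·X^NE = 34 + 1.6·20 = 66.
Planner: ∂(Σu_j)/∂x_i = Σα_j − 1 = 1.6 > 0, so everyone contributes w_i; X^SO = 34, W^SO = 34 + 1.6·34 = 88.4.
Deadweight loss = 22.4.

22.4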